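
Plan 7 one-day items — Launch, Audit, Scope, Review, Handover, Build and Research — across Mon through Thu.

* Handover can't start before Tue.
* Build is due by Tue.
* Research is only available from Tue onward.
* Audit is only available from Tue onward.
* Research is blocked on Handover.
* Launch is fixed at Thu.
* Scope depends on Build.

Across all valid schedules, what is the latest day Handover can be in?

Handover is available from Tue; downstream work caps Handover at Wed.
Handover at Wed is achievable: Audit -> Tue; Review -> Mon; Scope -> Tue; Launch -> Thu; Handover -> Wed; Build -> Mon; Research -> Thu.

Wed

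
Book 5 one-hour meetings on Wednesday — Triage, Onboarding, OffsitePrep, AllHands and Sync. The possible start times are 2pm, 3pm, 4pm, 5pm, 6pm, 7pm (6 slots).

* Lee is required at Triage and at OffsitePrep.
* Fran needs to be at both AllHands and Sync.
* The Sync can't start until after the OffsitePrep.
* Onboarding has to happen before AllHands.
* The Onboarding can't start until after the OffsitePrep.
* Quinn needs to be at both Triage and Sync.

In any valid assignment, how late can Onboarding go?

Precedence pushes Onboarding to at least 3pm; downstream work caps Onboarding at 6pm.
Onboarding at 6pm is achievable: Sync -> 3pm, Triage -> 4pm, AllHands -> 7pm, OffsitePrep -> 2pm, Onboarding -> 6pm.

6pm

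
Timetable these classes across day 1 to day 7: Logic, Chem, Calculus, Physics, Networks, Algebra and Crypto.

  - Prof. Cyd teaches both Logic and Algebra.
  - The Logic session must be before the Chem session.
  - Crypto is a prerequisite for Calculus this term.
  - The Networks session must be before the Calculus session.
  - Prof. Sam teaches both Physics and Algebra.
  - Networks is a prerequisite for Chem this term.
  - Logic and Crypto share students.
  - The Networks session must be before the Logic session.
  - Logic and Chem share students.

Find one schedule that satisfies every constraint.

Logic=day 2; Algebra=day 3; Crypto=day 1; Calculus=day 2; Networks=day 1; Physics=day 1; Chem=day 3

Checking: Networks(day 1) before Calculus(day 2); Crypto(day 1) before Calculus(day 2); Networks(day 1) before Logic(day 2); Networks(day 1) before Chem(day 3); Logic(day 2) before Chem(day 3); Physics(day 1) != Algebra(day 3); Logic(day 2) != Algebra(day 3); Logic(day 2) != Crypto(day 1); Logic(day 2) != Chem(day 3).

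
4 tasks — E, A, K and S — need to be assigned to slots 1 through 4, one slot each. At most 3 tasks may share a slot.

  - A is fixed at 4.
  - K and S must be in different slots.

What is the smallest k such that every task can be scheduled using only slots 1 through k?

4

With at most 3 per slot and 4 tasks, at least 2 slots are needed.
A can't be placed before 4, so the schedule must run through at least slot 4.
4 works (last occupied slot: 4): for example K=1; E=1; S=2; A=4.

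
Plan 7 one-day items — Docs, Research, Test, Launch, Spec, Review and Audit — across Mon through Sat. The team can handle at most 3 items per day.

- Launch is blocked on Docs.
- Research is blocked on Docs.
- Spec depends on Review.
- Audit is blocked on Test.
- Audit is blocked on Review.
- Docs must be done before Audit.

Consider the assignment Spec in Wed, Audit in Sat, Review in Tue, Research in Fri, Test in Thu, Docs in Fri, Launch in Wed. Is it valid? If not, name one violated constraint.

Research is blocked on Docs — violated.
Spec depends on Review — holds.
Audit is blocked on Review — holds.
Docs must be done before Audit — holds.
Audit is blocked on Test — holds.
The team can handle at most 3 items per day — holds.
Launch is blocked on Docs — violated.

No. Launch is blocked on Docs is not satisfied.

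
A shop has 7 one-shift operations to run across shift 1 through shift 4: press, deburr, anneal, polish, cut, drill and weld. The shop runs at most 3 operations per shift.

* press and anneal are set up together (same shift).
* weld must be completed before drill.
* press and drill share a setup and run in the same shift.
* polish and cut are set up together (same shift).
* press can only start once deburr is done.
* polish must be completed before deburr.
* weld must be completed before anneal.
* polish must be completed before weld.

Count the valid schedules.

6

Splitting on press: it can be shift 3 (1), shift 4 (5). Listing each branch's schedules as (deburr, anneal, polish, cut, drill, weld) by shift number:
press=shift 3: (2,3,1,1,3,2) — 1.
press=shift 4: (2,4,1,1,4,2) (2,4,1,1,4,3) (3,4,1,1,4,2) (3,4,1,1,4,3) (3,4,2,2,4,3) — 5.
Summing: 1 + 5 = 6.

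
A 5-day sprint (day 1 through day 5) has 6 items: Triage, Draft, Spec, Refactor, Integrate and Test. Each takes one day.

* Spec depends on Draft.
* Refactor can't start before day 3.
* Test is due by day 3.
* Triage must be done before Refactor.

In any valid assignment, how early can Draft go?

Downstream work caps Draft at day 4.
Draft at day 1 is achievable: Triage=day 1; Integrate=day 1; Spec=day 2; Test=day 1; Draft=day 1; Refactor=day 3.

day 1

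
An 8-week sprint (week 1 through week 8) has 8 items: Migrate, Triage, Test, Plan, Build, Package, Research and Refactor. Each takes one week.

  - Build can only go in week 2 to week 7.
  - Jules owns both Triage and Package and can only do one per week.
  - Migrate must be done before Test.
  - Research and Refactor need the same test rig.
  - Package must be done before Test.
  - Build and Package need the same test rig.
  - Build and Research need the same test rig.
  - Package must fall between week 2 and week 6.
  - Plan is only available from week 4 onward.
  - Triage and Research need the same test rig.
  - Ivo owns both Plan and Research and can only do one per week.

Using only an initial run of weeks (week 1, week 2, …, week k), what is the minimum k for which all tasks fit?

4

The precedence chain requires at least 2 distinct weeks.
Plan can't be placed before week 4, so the schedule must run through at least week 4.
4 works (last occupied week: week 4): for example Triage in week 1; Migrate in week 1; Plan in week 4; Research in week 2; Build in week 3; Refactor in week 1; Package in week 2; Test in week 3.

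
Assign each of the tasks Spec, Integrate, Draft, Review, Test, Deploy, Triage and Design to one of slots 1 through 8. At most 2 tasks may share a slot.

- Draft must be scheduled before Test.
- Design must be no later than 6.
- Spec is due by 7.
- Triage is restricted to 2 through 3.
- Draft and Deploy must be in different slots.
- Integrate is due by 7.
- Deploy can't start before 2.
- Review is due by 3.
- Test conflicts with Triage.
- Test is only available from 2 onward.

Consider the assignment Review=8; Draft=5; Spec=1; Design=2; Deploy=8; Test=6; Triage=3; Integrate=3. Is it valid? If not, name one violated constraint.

Spec is due by 7 — holds.
Review is due by 3 — violated.
Deploy can't start before 2 — holds.
At most 2 tasks may share a slot — holds.
Test conflicts with Triage — holds.
Triage is restricted to 2 through 3 — holds.
Test is only available from 2 onward — holds.
Draft and Deploy must be in different slots — holds.
Integrate is due by 7 — holds.
Design must be no later than 6 — holds.
Draft must be scheduled before Test — holds.

No. Review is due by 3 is not satisfied.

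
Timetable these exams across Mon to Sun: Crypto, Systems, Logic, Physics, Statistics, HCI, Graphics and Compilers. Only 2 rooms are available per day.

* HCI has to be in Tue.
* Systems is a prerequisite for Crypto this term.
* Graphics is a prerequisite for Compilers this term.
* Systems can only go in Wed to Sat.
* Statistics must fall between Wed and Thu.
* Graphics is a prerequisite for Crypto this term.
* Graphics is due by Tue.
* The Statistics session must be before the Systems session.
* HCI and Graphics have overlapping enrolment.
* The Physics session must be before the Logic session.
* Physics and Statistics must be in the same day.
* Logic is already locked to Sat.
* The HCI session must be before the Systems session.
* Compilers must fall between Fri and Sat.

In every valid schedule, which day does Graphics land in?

Graphics's window is Mon–Tue.
HCI is fixed at Tue, and Graphics can't share a day with HCI.
So Graphics must be Mon.

Mon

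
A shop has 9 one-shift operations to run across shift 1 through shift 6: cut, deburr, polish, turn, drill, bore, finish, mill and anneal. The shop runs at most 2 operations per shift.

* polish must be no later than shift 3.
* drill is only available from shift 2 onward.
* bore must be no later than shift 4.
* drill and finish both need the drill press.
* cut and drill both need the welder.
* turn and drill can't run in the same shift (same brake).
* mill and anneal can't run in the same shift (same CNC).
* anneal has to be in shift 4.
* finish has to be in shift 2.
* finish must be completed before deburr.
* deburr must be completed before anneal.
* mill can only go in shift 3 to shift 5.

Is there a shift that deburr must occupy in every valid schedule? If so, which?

shift 3

finish is fixed at shift 2 and must come before deburr, so deburr is at least shift 3.
anneal is fixed at shift 4 and must come after deburr, so deburr is at most shift 3.
So deburr must be shift 3.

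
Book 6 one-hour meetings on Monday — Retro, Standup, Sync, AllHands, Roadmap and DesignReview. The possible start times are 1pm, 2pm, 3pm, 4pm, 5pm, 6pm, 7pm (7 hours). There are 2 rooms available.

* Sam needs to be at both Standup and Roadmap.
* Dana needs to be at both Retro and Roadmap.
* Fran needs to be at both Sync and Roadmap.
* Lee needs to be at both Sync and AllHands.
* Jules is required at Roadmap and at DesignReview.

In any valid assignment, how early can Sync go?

1pm

Sync at 1pm is achievable: Roadmap in 3pm, Retro in 1pm, AllHands in 2pm, Sync in 1pm, DesignReview in 4pm, Standup in 2pm.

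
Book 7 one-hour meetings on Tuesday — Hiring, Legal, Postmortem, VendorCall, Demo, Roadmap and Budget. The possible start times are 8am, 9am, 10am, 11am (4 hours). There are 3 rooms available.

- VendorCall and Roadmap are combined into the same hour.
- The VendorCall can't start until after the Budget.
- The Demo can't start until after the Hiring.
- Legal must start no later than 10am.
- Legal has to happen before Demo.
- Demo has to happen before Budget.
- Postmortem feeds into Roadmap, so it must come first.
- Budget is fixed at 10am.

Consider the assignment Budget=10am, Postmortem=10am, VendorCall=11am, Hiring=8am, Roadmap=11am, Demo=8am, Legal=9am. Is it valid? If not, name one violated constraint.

Legal has to happen before Demo — violated.
Demo has to happen before Budget — holds.
Postmortem feeds into Roadmap, so it must come first — holds.
There are 3 rooms available — holds.
Legal must start no later than 10am — holds.
VendorCall and Roadmap are combined into the same hour — holds.
Budget is fixed at 10am — holds.
The Demo can't start until after the Hiring — violated.
The VendorCall can't start until after the Budget — holds.

No — it violates: Legal has to happen before Demo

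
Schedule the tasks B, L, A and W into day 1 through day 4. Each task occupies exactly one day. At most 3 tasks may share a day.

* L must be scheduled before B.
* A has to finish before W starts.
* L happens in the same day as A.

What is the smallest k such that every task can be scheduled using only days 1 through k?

The precedence chain requires at least 2 distinct days.
With at most 3 per day and 4 tasks, at least 2 days are needed.
2 works (last occupied day: day 2): for example L -> day 1, W -> day 2, A -> day 1, B -> day 2.

2 days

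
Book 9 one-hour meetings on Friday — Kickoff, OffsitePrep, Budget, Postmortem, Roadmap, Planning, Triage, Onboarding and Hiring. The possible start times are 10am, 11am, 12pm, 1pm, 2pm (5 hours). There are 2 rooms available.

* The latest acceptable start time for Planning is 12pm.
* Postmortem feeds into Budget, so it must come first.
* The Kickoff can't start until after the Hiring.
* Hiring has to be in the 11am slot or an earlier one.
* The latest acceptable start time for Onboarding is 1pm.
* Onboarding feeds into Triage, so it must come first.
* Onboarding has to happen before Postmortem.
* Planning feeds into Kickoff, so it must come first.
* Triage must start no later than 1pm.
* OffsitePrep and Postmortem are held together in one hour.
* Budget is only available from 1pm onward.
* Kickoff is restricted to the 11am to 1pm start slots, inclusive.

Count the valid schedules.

Splitting on Kickoff: it can be 11am (5), 12pm (16), 1pm (23). Listing each branch's schedules as (OffsitePrep, Budget, Postmortem, Roadmap, Planning, Triage, Onboarding, Hiring):
Kickoff=11am: (12pm,1pm,12pm,2pm,10am,1pm,11am,10am) (12pm,2pm,12pm,1pm,10am,1pm,11am,10am) (12pm,2pm,12pm,2pm,10am,1pm,11am,10am) (1pm,2pm,1pm,12pm,10am,12pm,11am,10am) (1pm,2pm,1pm,2pm,10am,12pm,11am,10am) — 5.
Kickoff=12pm: (1pm,2pm,1pm,10am,10am,12pm,11am,11am) (1pm,2pm,1pm,10am,11am,12pm,10am,11am) (1pm,2pm,1pm,10am,11am,12pm,11am,10am) (1pm,2pm,1pm,11am,10am,12pm,10am,11am) (1pm,2pm,1pm,11am,10am,12pm,11am,10am) (1pm,2pm,1pm,11am,11am,12pm,10am,10am) (1pm,2pm,1pm,12pm,10am,11am,10am,11am) (1pm,2pm,1pm,12pm,11am,11am,10am,10am) (1pm,2pm,1pm,2pm,10am,11am,10am,11am) (1pm,2pm,1pm,2pm,10am,12pm,10am,11am) (1pm,2pm,1pm,2pm,10am,12pm,11am,10am) (1pm,2pm,1pm,2pm,10am,12pm,11am,11am) (1pm,2pm,1pm,2pm,11am,11am,10am,10am) (1pm,2pm,1pm,2pm,11am,12pm,10am,10am) (1pm,2pm,1pm,2pm,11am,12pm,10am,11am) (1pm,2pm,1pm,2pm,11am,12pm,11am,10am) — 16.
Kickoff=1pm: (11am,1pm,11am,2pm,12pm,12pm,10am,10am) (11am,2pm,11am,12pm,12pm,1pm,10am,10am) (11am,2pm,11am,1pm,12pm,12pm,10am,10am) (11am,2pm,11am,2pm,12pm,12pm,10am,10am) (11am,2pm,11am,2pm,12pm,1pm,10am,10am) (12pm,1pm,12pm,2pm,10am,11am,10am,11am) (12pm,1pm,12pm,2pm,11am,11am,10am,10am) (12pm,2pm,12pm,10am,10am,1pm,11am,11am) (12pm,2pm,12pm,10am,11am,1pm,10am,11am) (12pm,2pm,12pm,10am,11am,1pm,11am,10am) (12pm,2pm,12pm,11am,10am,1pm,10am,11am) (12pm,2pm,12pm,11am,10am,1pm,11am,10am) (12pm,2pm,12pm,11am,11am,1pm,10am,10am) (12pm,2pm,12pm,1pm,10am,11am,10am,11am) (12pm,2pm,12pm,1pm,11am,11am,10am,10am) (12pm,2pm,12pm,2pm,10am,11am,10am,11am) (12pm,2pm,12pm,2pm,10am,1pm,10am,11am) (12pm,2pm,12pm,2pm,10am,1pm,11am,10am) (12pm,2pm,12pm,2pm,10am,1pm,11am,11am) (12pm,2pm,12pm,2pm,11am,11am,10am,10am) (12pm,2pm,12pm,2pm,11am,1pm,10am,10am) (12pm,2pm,12pm,2pm,11am,1pm,10am,11am) (12pm,2pm,12pm,2pm,11am,1pm,11am,10am) — 23.
Summing: 5 + 16 + 23 = 44.

44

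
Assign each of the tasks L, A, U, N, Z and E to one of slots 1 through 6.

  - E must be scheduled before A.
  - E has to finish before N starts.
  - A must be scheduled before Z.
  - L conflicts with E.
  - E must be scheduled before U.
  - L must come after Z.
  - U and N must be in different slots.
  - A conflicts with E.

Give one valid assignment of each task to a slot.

N -> 3, L -> 4, Z -> 3, U -> 2, E -> 1, A -> 2

Checking: Z(3) before L(4); A(2) before Z(3); E(1) before N(3); E(1) before A(2); E(1) before U(2); U(2) != N(3); L(4) != E(1); A(2) != E(1).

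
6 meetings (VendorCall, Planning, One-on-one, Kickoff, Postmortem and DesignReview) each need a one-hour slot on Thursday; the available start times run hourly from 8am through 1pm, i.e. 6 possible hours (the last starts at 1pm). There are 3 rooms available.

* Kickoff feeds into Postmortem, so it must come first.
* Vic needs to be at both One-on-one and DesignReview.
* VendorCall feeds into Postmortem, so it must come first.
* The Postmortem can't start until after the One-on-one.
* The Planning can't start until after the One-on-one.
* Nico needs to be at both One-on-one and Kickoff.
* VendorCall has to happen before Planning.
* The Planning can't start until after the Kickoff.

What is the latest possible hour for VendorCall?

12pm

Downstream work caps VendorCall at 12pm.
VendorCall at 12pm is achievable: DesignReview=9am; VendorCall=12pm; One-on-one=8am; Kickoff=9am; Postmortem=1pm; Planning=1pm.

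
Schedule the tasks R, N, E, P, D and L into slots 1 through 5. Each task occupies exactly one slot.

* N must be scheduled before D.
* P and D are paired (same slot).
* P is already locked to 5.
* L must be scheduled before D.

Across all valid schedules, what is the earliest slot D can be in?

D must be in the same slot as P, which can't be before 5, so D is at least 5.
D at 5 is achievable: D in 5, R in 1, P in 5, E in 1, N in 1, L in 1.

5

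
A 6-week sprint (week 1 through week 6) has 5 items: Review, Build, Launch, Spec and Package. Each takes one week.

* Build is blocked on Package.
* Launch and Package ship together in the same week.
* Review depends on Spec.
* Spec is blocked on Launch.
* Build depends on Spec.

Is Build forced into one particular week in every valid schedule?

No

Build can be week 3 (e.g. Package in week 1, Spec in week 2, Launch in week 1, Review in week 3, Build in week 3) or week 4 (e.g. Spec -> week 2; Review -> week 3; Launch -> week 1; Build -> week 4; Package -> week 1).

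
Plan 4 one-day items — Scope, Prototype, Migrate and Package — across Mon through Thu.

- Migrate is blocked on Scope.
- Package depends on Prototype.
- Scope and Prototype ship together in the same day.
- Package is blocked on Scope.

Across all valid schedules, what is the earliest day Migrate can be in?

Precedence pushes Migrate to at least Tue.
Migrate at Tue is achievable: Package in Tue; Prototype in Mon; Scope in Mon; Migrate in Tue.

Tue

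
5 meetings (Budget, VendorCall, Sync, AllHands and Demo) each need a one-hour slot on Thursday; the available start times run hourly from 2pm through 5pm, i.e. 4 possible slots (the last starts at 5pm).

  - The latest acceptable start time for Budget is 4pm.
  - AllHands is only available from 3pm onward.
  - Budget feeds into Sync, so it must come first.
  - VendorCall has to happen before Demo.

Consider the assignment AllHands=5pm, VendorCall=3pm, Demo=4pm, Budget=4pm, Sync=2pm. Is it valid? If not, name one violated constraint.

VendorCall has to happen before Demo — holds.
The latest acceptable start time for Budget is 4pm — holds.
AllHands is only available from 3pm onward — holds.
Budget feeds into Sync, so it must come first — violated.

No — it violates: Budget feeds into Sync, so it must come first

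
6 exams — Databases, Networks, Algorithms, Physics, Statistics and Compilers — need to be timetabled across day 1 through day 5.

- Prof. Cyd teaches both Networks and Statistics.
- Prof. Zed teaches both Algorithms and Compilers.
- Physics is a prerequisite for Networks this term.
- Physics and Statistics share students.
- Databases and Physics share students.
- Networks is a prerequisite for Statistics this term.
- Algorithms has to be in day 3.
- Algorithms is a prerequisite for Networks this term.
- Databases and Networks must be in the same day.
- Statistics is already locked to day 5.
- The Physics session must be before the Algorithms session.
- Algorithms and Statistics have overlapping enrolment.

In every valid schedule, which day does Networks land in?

day 4

Algorithms is fixed at day 3 and must come before Networks, so Networks is at least day 4.
Statistics is fixed at day 5 and must come after Networks, so Networks is at most day 4.
So Networks must be day 4.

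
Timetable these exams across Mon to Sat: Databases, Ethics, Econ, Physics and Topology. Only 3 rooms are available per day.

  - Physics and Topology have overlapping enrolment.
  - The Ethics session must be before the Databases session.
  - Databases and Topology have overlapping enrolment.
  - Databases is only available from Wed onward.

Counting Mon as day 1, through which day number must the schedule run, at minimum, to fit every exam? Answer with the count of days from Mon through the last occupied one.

3

The precedence chain requires at least 2 distinct days.
With at most 3 per day and 5 exams, at least 2 days are needed.
Databases can't be placed before Wed — that is day 3 counting from Mon — so the schedule must run through at least 3 days.
3 works (last occupied day: Wed): for example Ethics in Mon, Topology in Tue, Databases in Wed, Physics in Mon, Econ in Mon.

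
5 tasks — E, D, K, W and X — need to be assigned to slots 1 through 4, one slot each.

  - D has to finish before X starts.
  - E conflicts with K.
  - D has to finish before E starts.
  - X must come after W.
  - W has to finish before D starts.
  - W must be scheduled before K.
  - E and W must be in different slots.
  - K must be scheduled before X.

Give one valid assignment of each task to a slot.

X -> 3, K -> 2, E -> 3, D -> 2, W -> 1

Checking: D(2) before X(3); W(1) before K(2); W(1) before D(2); K(2) before X(3); D(2) before E(3); W(1) before X(3); E(3) != K(2); E(3) != W(1).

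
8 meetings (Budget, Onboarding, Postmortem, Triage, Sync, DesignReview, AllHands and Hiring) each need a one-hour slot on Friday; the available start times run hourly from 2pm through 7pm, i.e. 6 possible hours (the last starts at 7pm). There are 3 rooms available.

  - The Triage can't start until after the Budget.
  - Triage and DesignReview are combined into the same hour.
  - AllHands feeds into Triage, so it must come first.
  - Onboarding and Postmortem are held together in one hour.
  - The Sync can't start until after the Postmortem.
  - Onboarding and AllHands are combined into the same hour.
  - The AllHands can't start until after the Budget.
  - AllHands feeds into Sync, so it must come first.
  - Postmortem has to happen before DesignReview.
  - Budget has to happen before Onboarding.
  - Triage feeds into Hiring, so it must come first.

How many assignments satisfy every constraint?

48

Splitting on Budget: it can be 2pm (35), 3pm (11), 4pm (2). Listing each branch's schedules as (Onboarding, Postmortem, Triage, Sync, DesignReview, AllHands, Hiring):
Budget=2pm: (3pm,3pm,4pm,4pm,4pm,3pm,5pm) (3pm,3pm,4pm,4pm,4pm,3pm,6pm) (3pm,3pm,4pm,4pm,4pm,3pm,7pm) (3pm,3pm,4pm,5pm,4pm,3pm,5pm) (3pm,3pm,4pm,5pm,4pm,3pm,6pm) (3pm,3pm,4pm,5pm,4pm,3pm,7pm) (3pm,3pm,4pm,6pm,4pm,3pm,5pm) (3pm,3pm,4pm,6pm,4pm,3pm,6pm) (3pm,3pm,4pm,6pm,4pm,3pm,7pm) (3pm,3pm,4pm,7pm,4pm,3pm,5pm) (3pm,3pm,4pm,7pm,4pm,3pm,6pm) (3pm,3pm,4pm,7pm,4pm,3pm,7pm) (3pm,3pm,5pm,4pm,5pm,3pm,6pm) (3pm,3pm,5pm,4pm,5pm,3pm,7pm) (3pm,3pm,5pm,5pm,5pm,3pm,6pm) (3pm,3pm,5pm,5pm,5pm,3pm,7pm) (3pm,3pm,5pm,6pm,5pm,3pm,6pm) (3pm,3pm,5pm,6pm,5pm,3pm,7pm) (3pm,3pm,5pm,7pm,5pm,3pm,6pm) (3pm,3pm,5pm,7pm,5pm,3pm,7pm) (3pm,3pm,6pm,4pm,6pm,3pm,7pm) (3pm,3pm,6pm,5pm,6pm,3pm,7pm) (3pm,3pm,6pm,6pm,6pm,3pm,7pm) (3pm,3pm,6pm,7pm,6pm,3pm,7pm) (4pm,4pm,5pm,5pm,5pm,4pm,6pm) (4pm,4pm,5pm,5pm,5pm,4pm,7pm) (4pm,4pm,5pm,6pm,5pm,4pm,6pm) (4pm,4pm,5pm,6pm,5pm,4pm,7pm) (4pm,4pm,5pm,7pm,5pm,4pm,6pm) (4pm,4pm,5pm,7pm,5pm,4pm,7pm) (4pm,4pm,6pm,5pm,6pm,4pm,7pm) (4pm,4pm,6pm,6pm,6pm,4pm,7pm) (4pm,4pm,6pm,7pm,6pm,4pm,7pm) (5pm,5pm,6pm,6pm,6pm,5pm,7pm) (5pm,5pm,6pm,7pm,6pm,5pm,7pm) — 35.
Budget=3pm: (4pm,4pm,5pm,5pm,5pm,4pm,6pm) (4pm,4pm,5pm,5pm,5pm,4pm,7pm) (4pm,4pm,5pm,6pm,5pm,4pm,6pm) (4pm,4pm,5pm,6pm,5pm,4pm,7pm) (4pm,4pm,5pm,7pm,5pm,4pm,6pm) (4pm,4pm,5pm,7pm,5pm,4pm,7pm) (4pm,4pm,6pm,5pm,6pm,4pm,7pm) (4pm,4pm,6pm,6pm,6pm,4pm,7pm) (4pm,4pm,6pm,7pm,6pm,4pm,7pm) (5pm,5pm,6pm,6pm,6pm,5pm,7pm) (5pm,5pm,6pm,7pm,6pm,5pm,7pm) — 11.
Budget=4pm: (5pm,5pm,6pm,6pm,6pm,5pm,7pm) (5pm,5pm,6pm,7pm,6pm,5pm,7pm) — 2.
Summing: 35 + 11 + 2 = 48.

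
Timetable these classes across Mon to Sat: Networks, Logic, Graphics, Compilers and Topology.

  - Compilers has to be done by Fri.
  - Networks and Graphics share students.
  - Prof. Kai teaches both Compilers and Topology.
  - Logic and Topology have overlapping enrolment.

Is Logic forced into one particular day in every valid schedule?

No

Logic can be Mon (e.g. Graphics -> Tue, Topology -> Tue, Logic -> Mon, Compilers -> Mon, Networks -> Mon) or Tue (e.g. Compilers=Mon, Graphics=Tue, Networks=Mon, Topology=Wed, Logic=Tue).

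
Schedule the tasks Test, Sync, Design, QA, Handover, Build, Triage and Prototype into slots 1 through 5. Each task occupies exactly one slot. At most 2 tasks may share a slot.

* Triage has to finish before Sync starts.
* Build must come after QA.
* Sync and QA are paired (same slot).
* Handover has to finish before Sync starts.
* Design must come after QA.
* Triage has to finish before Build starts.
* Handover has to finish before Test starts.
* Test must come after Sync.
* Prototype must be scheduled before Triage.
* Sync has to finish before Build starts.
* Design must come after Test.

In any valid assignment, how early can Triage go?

Precedence pushes Triage to at least 2; downstream work caps Triage at 2.
Triage at 2 is achievable: Design=5; Prototype=1; Triage=2; Handover=1; Sync=3; Test=4; Build=4; QA=3.

2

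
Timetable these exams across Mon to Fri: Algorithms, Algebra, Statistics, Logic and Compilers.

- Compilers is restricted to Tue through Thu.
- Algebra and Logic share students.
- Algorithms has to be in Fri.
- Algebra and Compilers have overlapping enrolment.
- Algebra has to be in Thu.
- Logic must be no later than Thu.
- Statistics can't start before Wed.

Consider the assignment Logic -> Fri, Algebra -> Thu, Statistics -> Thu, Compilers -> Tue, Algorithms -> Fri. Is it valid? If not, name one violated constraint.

No. Logic must be no later than Thu is not satisfied.

Algorithms has to be in Fri — holds.
Statistics can't start before Wed — holds.
Algebra and Compilers have overlapping enrolment — holds.
Compilers is restricted to Tue through Thu — holds.
Algebra and Logic share students — holds.
Algebra has to be in Thu — holds.
Logic must be no later than Thu — violated.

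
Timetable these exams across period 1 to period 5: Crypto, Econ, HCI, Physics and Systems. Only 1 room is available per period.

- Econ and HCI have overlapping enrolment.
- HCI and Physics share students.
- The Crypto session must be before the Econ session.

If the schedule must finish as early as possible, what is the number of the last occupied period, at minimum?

period 5

The precedence chain requires at least 2 distinct periods.
With at most 1 per period and 5 exams, at least 5 periods are needed.
5 works (last occupied period: period 5): for example HCI in period 3, Physics in period 4, Crypto in period 1, Systems in period 5, Econ in period 2.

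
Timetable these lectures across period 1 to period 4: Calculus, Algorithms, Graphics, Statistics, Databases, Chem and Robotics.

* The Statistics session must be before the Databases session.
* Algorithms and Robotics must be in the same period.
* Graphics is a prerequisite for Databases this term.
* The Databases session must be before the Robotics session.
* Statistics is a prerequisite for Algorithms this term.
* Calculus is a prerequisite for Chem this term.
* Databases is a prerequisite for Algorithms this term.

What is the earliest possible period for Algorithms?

Precedence pushes Algorithms to at least period 3.
Algorithms at period 3 is achievable: Chem=period 2; Databases=period 2; Graphics=period 1; Algorithms=period 3; Calculus=period 1; Statistics=period 1; Robotics=period 3.

period 3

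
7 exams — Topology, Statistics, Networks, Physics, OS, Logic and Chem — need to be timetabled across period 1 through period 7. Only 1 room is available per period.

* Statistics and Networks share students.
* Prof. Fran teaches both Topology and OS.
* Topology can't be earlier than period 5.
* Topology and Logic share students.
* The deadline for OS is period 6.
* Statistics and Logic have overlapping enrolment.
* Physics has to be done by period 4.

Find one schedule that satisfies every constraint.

Networks -> period 4; Statistics -> period 3; Logic -> period 6; OS -> period 2; Topology -> period 5; Physics -> period 1; Chem -> period 7

Checking: Statistics(period 3) != Logic(period 6); Statistics(period 3) != Networks(period 4); Topology(period 5) != OS(period 2); Topology(period 5) != Logic(period 6); Physics=period 1 in [period 1,period 4]; OS=period 2 in [period 1,period 6]; Topology=period 5 in [period 5,period 7]; max 1 per period (cap 1).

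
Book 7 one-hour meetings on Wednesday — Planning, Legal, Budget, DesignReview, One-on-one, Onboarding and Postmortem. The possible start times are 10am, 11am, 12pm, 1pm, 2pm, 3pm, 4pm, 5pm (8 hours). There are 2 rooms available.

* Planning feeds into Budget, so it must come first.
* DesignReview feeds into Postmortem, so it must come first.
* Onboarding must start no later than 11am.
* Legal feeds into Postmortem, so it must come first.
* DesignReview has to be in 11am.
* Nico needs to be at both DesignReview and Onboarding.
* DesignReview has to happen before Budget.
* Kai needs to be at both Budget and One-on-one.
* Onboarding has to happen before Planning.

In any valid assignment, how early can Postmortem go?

Precedence pushes Postmortem to at least 12pm.
Postmortem at 12pm is achievable: Budget -> 12pm; Legal -> 10am; Postmortem -> 12pm; Planning -> 11am; DesignReview -> 11am; Onboarding -> 10am; One-on-one -> 1pm.

12pm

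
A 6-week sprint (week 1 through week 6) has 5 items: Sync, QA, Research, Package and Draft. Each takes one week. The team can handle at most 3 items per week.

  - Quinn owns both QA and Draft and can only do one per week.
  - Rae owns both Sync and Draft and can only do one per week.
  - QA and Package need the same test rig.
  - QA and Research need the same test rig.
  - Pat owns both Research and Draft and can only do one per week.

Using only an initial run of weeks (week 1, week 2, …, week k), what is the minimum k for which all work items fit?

With at most 3 per week and 5 work items, at least 2 weeks are needed.
Could 2 weeks be enough, i.e. nothing placed later than week 2? No: QA, Research and Draft must all be in different weeks (QA/Research can't share; QA/Draft can't share; Research/Draft can't share), but only 2 weeks are available: 3 work items can't fit in 2 distinct weeks.
So 2 weeks is not enough.
3 works (last occupied week: week 3): for example Research -> week 2, Package -> week 2, Sync -> week 1, QA -> week 1, Draft -> week 3.

3 weeks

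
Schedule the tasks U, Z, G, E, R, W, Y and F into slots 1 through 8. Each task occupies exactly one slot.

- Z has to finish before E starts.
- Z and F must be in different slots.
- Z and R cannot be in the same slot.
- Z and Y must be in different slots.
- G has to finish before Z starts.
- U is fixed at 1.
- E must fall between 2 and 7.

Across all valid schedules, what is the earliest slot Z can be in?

2

Precedence pushes Z to at least 2; downstream work caps Z at 6.
Z at 2 is achievable: Z -> 2, E -> 3, U -> 1, F -> 1, Y -> 1, W -> 1, R -> 1, G -> 1.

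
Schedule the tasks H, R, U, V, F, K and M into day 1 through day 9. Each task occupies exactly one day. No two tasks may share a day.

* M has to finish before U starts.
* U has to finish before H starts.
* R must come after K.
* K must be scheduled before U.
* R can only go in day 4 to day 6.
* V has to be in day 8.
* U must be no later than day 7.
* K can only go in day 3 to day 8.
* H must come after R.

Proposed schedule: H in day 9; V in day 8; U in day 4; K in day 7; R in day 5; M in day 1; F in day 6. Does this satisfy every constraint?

No — it violates: K must be scheduled before U

K must be scheduled before U — violated.
R can only go in day 4 to day 6 — holds.
R must come after K — violated.
No two tasks may share a day — holds.
M has to finish before U starts — holds.
U has to finish before H starts — holds.
K can only go in day 3 to day 8 — holds.
V has to be in day 8 — holds.
U must be no later than day 7 — holds.
H must come after R — holds.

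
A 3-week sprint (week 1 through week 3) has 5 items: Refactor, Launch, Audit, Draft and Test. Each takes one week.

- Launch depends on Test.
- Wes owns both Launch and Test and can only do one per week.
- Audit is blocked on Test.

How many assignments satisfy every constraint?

45

Splitting on Refactor: it can be week 1 (15), week 2 (15), week 3 (15). Listing each branch's schedules as (Launch, Audit, Draft, Test) by week number:
Refactor=week 1: (2,2,1,1) (2,2,2,1) (2,2,3,1) (2,3,1,1) (2,3,2,1) (2,3,3,1) (3,2,1,1) (3,2,2,1) (3,2,3,1) (3,3,1,1) (3,3,1,2) (3,3,2,1) (3,3,2,2) (3,3,3,1) (3,3,3,2) — 15.
Refactor=week 2: (2,2,1,1) (2,2,2,1) (2,2,3,1) (2,3,1,1) (2,3,2,1) (2,3,3,1) (3,2,1,1) (3,2,2,1) (3,2,3,1) (3,3,1,1) (3,3,1,2) (3,3,2,1) (3,3,2,2) (3,3,3,1) (3,3,3,2) — 15.
Refactor=week 3: (2,2,1,1) (2,2,2,1) (2,2,3,1) (2,3,1,1) (2,3,2,1) (2,3,3,1) (3,2,1,1) (3,2,2,1) (3,2,3,1) (3,3,1,1) (3,3,1,2) (3,3,2,1) (3,3,2,2) (3,3,3,1) (3,3,3,2) — 15.
Summing: 15 + 15 + 15 = 45.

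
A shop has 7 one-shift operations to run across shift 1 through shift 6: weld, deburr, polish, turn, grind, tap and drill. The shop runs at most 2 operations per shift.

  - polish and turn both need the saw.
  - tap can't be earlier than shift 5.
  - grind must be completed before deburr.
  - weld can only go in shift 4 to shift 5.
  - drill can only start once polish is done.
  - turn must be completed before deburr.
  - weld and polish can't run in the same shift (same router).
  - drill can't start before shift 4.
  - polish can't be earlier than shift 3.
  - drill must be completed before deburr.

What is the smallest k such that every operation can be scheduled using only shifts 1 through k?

The precedence chain requires at least 3 distinct shifts.
With at most 2 per shift and 7 operations, at least 4 shifts are needed.
tap can't be placed before shift 5, so the schedule must run through at least shift 5.
5 works (last occupied shift: shift 5): for example grind -> shift 1; turn -> shift 1; tap -> shift 5; polish -> shift 3; deburr -> shift 5; weld -> shift 4; drill -> shift 4.

5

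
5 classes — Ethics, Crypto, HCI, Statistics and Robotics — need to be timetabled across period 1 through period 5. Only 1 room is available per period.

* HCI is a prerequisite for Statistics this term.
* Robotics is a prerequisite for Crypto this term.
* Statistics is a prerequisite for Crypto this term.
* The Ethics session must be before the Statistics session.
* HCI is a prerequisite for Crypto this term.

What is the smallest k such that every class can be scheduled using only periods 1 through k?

5 periods

The precedence chain requires at least 3 distinct periods.
With at most 1 per period and 5 classes, at least 5 periods are needed.
5 works (last occupied period: period 5): for example HCI -> period 1; Robotics -> period 4; Crypto -> period 5; Ethics -> period 2; Statistics -> period 3.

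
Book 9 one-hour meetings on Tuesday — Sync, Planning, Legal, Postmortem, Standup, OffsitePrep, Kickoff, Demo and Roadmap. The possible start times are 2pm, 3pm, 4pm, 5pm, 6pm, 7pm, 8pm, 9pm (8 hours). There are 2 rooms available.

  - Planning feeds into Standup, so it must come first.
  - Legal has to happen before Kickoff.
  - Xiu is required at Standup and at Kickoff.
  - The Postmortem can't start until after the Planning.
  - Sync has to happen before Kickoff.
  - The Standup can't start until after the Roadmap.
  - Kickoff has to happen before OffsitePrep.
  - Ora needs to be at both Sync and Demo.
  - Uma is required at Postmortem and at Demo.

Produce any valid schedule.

Standup in 5pm; Roadmap in 4pm; Planning in 3pm; Demo in 6pm; Kickoff in 3pm; Postmortem in 4pm; OffsitePrep in 5pm; Sync in 2pm; Legal in 2pm

Checking: Planning(3pm) before Standup(5pm); Legal(2pm) before Kickoff(3pm); Sync(2pm) before Kickoff(3pm); Planning(3pm) before Postmortem(4pm); Roadmap(4pm) before Standup(5pm); Kickoff(3pm) before OffsitePrep(5pm); Sync(2pm) != Demo(6pm); Postmortem(4pm) != Demo(6pm); Standup(5pm) != Kickoff(3pm); max 2 per hour (cap 2).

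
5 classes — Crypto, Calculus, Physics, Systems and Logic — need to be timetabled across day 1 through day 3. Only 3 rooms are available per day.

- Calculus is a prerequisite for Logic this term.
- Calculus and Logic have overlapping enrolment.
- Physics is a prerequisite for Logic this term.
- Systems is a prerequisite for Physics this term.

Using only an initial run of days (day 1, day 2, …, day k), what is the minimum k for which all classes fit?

The precedence chain requires at least 3 distinct days.
With at most 3 per day and 5 classes, at least 2 days are needed.
3 works (last occupied day: day 3): for example Physics in day 2; Crypto in day 1; Logic in day 3; Systems in day 1; Calculus in day 1.

3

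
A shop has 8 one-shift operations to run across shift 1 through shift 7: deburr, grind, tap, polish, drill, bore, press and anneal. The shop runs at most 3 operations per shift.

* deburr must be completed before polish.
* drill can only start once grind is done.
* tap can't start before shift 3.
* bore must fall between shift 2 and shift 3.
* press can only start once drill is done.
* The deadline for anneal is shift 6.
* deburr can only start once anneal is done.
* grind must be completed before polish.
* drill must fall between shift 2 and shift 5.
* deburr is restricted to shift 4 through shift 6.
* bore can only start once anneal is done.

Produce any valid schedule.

polish in shift 5, grind in shift 1, tap in shift 3, bore in shift 2, anneal in shift 1, drill in shift 2, press in shift 3, deburr in shift 4

Checking: grind(shift 1) before polish(shift 5); anneal(shift 1) before bore(shift 2); drill(shift 2) before press(shift 3); grind(shift 1) before drill(shift 2); deburr(shift 4) before polish(shift 5); anneal(shift 1) before deburr(shift 4); deburr=shift 4 in [shift 4,shift 6]; anneal=shift 1 in [shift 1,shift 6]; bore=shift 2 in [shift 2,shift 3]; tap=shift 3 in [shift 3,shift 7]; drill=shift 2 in [shift 2,shift 5]; max 2 per shift (cap 3).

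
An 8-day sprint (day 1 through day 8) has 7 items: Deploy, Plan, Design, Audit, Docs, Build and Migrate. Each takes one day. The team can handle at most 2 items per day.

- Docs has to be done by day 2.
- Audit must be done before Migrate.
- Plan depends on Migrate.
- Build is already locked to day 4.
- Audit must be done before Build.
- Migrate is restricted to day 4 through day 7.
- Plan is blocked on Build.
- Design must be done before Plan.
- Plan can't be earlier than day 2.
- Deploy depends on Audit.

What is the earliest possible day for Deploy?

day 2

Precedence pushes Deploy to at least day 2.
Deploy at day 2 is achievable: Build=day 4; Design=day 2; Audit=day 1; Docs=day 1; Migrate=day 4; Deploy=day 2; Plan=day 5.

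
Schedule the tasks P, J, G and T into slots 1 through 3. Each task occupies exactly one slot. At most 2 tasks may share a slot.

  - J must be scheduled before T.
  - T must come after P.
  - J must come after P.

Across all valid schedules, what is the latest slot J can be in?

2

Precedence pushes J to at least 2; downstream work caps J at 2.
J at 2 is achievable: J -> 2; G -> 1; T -> 3; P -> 1.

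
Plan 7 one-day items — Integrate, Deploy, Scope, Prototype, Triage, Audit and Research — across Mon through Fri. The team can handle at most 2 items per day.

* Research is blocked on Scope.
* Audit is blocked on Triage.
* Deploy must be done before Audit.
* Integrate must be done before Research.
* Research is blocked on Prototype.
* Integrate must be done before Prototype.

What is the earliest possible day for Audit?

Tue

Precedence pushes Audit to at least Tue.
Audit at Tue is achievable: Triage=Mon, Scope=Wed, Prototype=Wed, Audit=Tue, Research=Thu, Integrate=Tue, Deploy=Mon.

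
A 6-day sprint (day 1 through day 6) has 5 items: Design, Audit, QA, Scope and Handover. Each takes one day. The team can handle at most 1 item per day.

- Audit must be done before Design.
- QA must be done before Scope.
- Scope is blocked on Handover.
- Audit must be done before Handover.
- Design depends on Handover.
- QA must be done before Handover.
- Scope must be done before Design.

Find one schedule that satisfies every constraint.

Audit=day 1; Design=day 5; Scope=day 4; Handover=day 3; QA=day 2

Checking: QA(day 2) before Handover(day 3); Audit(day 1) before Design(day 5); QA(day 2) before Scope(day 4); Handover(day 3) before Scope(day 4); Audit(day 1) before Handover(day 3); Scope(day 4) before Design(day 5); Handover(day 3) before Design(day 5); max 1 per day (cap 1).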